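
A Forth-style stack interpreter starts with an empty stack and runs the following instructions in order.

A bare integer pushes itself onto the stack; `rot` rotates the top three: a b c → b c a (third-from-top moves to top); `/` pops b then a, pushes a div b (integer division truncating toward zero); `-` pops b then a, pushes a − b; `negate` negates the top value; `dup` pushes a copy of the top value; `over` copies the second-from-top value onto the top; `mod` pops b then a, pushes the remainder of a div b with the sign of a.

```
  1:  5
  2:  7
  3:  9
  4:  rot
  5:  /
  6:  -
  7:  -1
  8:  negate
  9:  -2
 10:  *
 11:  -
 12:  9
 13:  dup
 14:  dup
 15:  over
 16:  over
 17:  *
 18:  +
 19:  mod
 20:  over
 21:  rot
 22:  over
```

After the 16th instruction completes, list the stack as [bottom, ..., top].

5      -> [5]
7      -> [5, 7]
9      -> [5, 7, 9]
rot    -> [7, 9, 5]
/      -> [7, 1]
-      -> [6]
-1     -> [6, -1]
negate -> [6, 1]
-2     -> [6, 1, -2]
*      -> [6, -2]
-      -> [8]
9      -> [8, 9]
dup    -> [8, 9, 9]
dup    -> [8, 9, 9, 9]
over   -> [8, 9, 9, 9, 9]
over   -> [8, 9, 9, 9, 9, 9]

[8, 9, 9, 9, 9, 9]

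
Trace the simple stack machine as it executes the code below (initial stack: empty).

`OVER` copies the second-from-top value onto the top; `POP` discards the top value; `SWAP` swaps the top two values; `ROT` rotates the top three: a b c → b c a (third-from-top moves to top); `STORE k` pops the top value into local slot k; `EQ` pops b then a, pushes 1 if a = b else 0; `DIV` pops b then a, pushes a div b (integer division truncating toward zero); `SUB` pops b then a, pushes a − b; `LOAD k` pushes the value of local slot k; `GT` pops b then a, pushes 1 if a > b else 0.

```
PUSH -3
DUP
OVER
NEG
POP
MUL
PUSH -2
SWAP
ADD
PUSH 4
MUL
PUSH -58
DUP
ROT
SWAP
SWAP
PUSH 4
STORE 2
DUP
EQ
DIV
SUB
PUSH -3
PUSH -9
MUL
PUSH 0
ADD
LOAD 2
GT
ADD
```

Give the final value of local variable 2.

4

PUSH -3  -> [-3]
DUP      -> [-3, -3]
OVER     -> [-3, -3, -3]
NEG      -> [-3, -3, 3]
POP      -> [-3, -3]
MUL      -> [9]
PUSH -2  -> [9, -2]
SWAP     -> [-2, 9]
ADD      -> [7]
PUSH 4   -> [7, 4]
MUL      -> [28]
PUSH -58 -> [28, -58]
DUP      -> [28, -58, -58]
ROT      -> [-58, -58, 28]
SWAP     -> [-58, 28, -58]
SWAP     -> [-58, -58, 28]
PUSH 4   -> [-58, -58, 28, 4]
STORE 2  -> [-58, -58, 28]
DUP      -> [-58, -58, 28, 28]
EQ       -> [-58, -58, 1]
DIV      -> [-58, -58]
SUB      -> [0]
PUSH -3  -> [0, -3]
PUSH -9  -> [0, -3, -9]
MUL      -> [0, 27]
PUSH 0   -> [0, 27, 0]
ADD      -> [0, 27]
LOAD 2   -> [0, 27, 4]
GT       -> [0, 1]
ADD      -> [1]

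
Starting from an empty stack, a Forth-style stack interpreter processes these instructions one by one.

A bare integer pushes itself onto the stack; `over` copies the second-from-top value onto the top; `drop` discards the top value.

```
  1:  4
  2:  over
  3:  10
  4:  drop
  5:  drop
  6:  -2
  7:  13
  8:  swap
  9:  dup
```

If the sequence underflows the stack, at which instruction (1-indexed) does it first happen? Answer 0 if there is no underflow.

2

4 → [4]
over  — needs 2 operands, stack has 1 → underflow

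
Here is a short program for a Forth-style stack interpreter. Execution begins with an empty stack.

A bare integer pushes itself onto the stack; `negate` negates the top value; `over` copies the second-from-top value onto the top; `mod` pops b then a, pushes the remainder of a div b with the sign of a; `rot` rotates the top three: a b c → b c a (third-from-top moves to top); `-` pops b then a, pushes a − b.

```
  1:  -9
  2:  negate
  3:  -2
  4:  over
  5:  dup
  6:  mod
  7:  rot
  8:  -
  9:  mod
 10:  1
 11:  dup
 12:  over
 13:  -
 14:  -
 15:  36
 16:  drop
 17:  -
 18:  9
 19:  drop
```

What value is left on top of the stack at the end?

-9     → [-9]
negate → [9]
-2     → [9, -2]
over   → [9, -2, 9]
dup    → [9, -2, 9, 9]
mod    → [9, -2, 0]
rot    → [-2, 0, 9]
-      → [-2, -9]
mod    → [-2]
1      → [-2, 1]
dup    → [-2, 1, 1]
over   → [-2, 1, 1, 1]
-      → [-2, 1, 0]
-      → [-2, 1]
36     → [-2, 1, 36]
drop   → [-2, 1]
-      → [-3]
9      → [-3, 9]
drop   → [-3]

-3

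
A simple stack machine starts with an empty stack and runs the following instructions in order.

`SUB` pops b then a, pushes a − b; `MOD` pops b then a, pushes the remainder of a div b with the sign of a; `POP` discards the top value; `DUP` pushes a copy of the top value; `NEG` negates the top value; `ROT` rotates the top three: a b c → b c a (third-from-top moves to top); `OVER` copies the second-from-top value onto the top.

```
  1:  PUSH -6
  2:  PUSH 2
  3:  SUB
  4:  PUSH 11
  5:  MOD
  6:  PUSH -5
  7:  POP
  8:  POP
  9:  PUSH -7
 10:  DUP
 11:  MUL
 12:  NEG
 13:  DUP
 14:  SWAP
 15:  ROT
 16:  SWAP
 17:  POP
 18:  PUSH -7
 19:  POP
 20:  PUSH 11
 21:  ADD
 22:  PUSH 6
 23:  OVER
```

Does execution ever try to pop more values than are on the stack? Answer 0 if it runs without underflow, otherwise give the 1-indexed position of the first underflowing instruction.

15

PUSH -6  -6
PUSH 2   -6 2
SUB      -8
PUSH 11  -8 11
MOD      -8
PUSH -5  -8 -5
POP      -8
POP      (empty)
PUSH -7  -7
DUP      -7 -7
MUL      49
NEG      -49
DUP      -49 -49
SWAP     -49 -49
ROT  — needs 3 operands, stack has 2 → underflow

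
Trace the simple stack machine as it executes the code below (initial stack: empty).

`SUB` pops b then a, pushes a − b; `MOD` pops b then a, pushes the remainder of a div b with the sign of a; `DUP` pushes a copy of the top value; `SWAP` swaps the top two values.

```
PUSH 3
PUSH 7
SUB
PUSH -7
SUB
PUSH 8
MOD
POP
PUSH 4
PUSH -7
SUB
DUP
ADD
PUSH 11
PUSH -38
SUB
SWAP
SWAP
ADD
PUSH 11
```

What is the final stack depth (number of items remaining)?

PUSH 3    3
PUSH 7    3 7
SUB       -4
PUSH -7   -4 -7
SUB       3
PUSH 8    3 8
MOD       3
POP       (empty)
PUSH 4    4
PUSH -7   4 -7
SUB       11
DUP       11 11
ADD       22
PUSH 11   22 11
PUSH -38  22 11 -38
SUB       22 49
SWAP      49 22
SWAP      22 49
ADD       71
PUSH 11   71 11

2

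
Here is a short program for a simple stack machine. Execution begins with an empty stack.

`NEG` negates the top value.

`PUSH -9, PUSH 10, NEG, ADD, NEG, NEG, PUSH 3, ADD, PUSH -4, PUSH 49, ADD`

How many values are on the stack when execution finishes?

PUSH -9  [-9]
PUSH 10  [-9, 10]
NEG      [-9, -10]
ADD      [-19]
NEG      [19]
NEG      [-19]
PUSH 3   [-19, 3]
ADD      [-16]
PUSH -4  [-16, -4]
PUSH 49  [-16, -4, 49]
ADD      [-16, 45]

2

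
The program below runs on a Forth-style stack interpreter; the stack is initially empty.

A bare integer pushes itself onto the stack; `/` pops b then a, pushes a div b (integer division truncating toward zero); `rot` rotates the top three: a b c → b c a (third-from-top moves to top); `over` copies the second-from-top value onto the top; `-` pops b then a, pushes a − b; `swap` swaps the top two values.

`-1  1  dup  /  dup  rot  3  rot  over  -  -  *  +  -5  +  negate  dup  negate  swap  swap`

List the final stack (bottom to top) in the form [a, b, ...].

-1     → [-1]
1      → [-1, 1]
dup    → [-1, 1, 1]
/      → [-1, 1]
dup    → [-1, 1, 1]
rot    → [1, 1, -1]
3      → [1, 1, -1, 3]
rot    → [1, -1, 3, 1]
over   → [1, -1, 3, 1, 3]
-      → [1, -1, 3, -2]
-      → [1, -1, 5]
*      → [1, -5]
+      → [-4]
-5     → [-4, -5]
+      → [-9]
negate → [9]
dup    → [9, 9]
negate → [9, -9]
swap   → [-9, 9]
swap   → [9, -9]

[9, -9]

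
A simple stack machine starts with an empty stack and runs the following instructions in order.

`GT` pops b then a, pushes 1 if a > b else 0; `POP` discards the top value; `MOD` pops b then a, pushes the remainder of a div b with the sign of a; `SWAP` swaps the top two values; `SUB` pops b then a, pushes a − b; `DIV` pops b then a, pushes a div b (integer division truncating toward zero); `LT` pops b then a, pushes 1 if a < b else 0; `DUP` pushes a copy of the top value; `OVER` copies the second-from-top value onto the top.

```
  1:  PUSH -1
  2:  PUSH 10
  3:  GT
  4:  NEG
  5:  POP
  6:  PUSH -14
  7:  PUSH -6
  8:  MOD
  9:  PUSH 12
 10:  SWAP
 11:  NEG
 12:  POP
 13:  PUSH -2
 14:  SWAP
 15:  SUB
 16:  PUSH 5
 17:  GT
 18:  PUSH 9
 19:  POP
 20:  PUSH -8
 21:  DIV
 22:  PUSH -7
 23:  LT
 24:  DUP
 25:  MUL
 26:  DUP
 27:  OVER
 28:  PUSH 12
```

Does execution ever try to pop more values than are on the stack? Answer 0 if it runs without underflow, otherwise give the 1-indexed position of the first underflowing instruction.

0

PUSH -1   [-1]
PUSH 10   [-1, 10]
GT        [0]
NEG       [0]
POP       []
PUSH -14  [-14]
PUSH -6   [-14, -6]
MOD       [-2]
PUSH 12   [-2, 12]
SWAP      [12, -2]
NEG       [12, 2]
POP       [12]
PUSH -2   [12, -2]
SWAP      [-2, 12]
SUB       [-14]
PUSH 5    [-14, 5]
GT        [0]
PUSH 9    [0, 9]
POP       [0]
PUSH -8   [0, -8]
DIV       [0]
PUSH -7   [0, -7]
LT        [0]
DUP       [0, 0]
MUL       [0]
DUP       [0, 0]
OVER      [0, 0, 0]
PUSH 12   [0, 0, 0, 12]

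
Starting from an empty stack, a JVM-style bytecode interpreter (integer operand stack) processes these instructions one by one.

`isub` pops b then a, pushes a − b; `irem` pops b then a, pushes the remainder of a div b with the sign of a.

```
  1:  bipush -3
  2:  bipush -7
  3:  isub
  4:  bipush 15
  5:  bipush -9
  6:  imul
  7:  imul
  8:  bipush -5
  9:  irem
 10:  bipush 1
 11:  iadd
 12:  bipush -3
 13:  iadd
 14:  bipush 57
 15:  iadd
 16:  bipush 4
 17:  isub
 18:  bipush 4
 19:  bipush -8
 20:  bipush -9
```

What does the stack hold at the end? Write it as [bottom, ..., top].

[51, 4, -8, -9]

bipush -3 → -3
bipush -7 → -3 -7
isub      → 4
bipush 15 → 4 15
bipush -9 → 4 15 -9
imul      → 4 -135
imul      → -540
bipush -5 → -540 -5
irem      → 0
bipush 1  → 0 1
iadd      → 1
bipush -3 → 1 -3
iadd      → -2
bipush 57 → -2 57
iadd      → 55
bipush 4  → 55 4
isub      → 51
bipush 4  → 51 4
bipush -8 → 51 4 -8
bipush -9 → 51 4 -8 -9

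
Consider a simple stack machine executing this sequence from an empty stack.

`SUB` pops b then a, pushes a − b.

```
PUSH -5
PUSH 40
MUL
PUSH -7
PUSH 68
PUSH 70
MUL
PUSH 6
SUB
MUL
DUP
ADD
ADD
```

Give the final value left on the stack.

-66756

PUSH -5  [-5]
PUSH 40  [-5, 40]
MUL      [-200]
PUSH -7  [-200, -7]
PUSH 68  [-200, -7, 68]
PUSH 70  [-200, -7, 68, 70]
MUL      [-200, -7, 4760]
PUSH 6   [-200, -7, 4760, 6]
SUB      [-200, -7, 4754]
MUL      [-200, -33278]
DUP      [-200, -33278, -33278]
ADD      [-200, -66556]
ADD      [-66756]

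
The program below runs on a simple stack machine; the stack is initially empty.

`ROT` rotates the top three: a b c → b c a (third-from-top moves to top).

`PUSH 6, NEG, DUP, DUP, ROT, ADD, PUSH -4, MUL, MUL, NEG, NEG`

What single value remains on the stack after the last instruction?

-288

PUSH 6   6
NEG      -6
DUP      -6 -6
DUP      -6 -6 -6
ROT      -6 -6 -6
ADD      -6 -12
PUSH -4  -6 -12 -4
MUL      -6 48
MUL      -288
NEG      288
NEG      -288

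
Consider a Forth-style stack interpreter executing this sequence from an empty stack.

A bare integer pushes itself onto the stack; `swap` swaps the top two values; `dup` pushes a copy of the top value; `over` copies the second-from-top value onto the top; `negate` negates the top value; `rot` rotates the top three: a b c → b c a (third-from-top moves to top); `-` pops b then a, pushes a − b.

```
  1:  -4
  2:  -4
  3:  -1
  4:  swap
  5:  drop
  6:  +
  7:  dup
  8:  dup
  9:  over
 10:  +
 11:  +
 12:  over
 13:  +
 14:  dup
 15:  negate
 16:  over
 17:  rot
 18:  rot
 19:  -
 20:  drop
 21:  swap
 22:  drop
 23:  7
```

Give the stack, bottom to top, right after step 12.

[-5, -15, -5]

-4   → -4
-4   → -4 -4
-1   → -4 -4 -1
swap → -4 -1 -4
drop → -4 -1
+    → -5
dup  → -5 -5
dup  → -5 -5 -5
over → -5 -5 -5 -5
+    → -5 -5 -10
+    → -5 -15
over → -5 -15 -5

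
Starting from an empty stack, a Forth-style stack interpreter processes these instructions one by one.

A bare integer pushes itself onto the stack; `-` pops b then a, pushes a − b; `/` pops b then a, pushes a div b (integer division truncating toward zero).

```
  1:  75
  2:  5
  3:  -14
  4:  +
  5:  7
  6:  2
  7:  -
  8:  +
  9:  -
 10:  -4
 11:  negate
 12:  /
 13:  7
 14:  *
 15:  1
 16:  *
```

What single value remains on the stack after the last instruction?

75     → [75]
5      → [75, 5]
-14    → [75, 5, -14]
+      → [75, -9]
7      → [75, -9, 7]
2      → [75, -9, 7, 2]
-      → [75, -9, 5]
+      → [75, -4]
-      → [79]
-4     → [79, -4]
negate → [79, 4]
/      → [19]
7      → [19, 7]
*      → [133]
1      → [133, 1]
*      → [133]

133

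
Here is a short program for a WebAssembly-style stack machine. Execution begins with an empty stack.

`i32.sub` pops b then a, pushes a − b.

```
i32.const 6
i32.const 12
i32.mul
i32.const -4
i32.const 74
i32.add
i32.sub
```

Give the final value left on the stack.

2

i32.const 6  -> 6
i32.const 12 -> 6 12
i32.mul      -> 72
i32.const -4 -> 72 -4
i32.const 74 -> 72 -4 74
i32.add      -> 72 70
i32.sub      -> 2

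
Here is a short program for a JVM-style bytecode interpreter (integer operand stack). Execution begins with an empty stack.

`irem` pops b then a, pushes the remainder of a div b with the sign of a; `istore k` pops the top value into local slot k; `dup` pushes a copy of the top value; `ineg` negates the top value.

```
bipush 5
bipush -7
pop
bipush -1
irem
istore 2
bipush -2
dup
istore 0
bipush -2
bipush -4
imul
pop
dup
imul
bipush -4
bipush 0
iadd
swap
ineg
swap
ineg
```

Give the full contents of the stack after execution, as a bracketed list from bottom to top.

[-4, 4]

bipush 5  -> 5
bipush -7 -> 5 -7
pop       -> 5
bipush -1 -> 5 -1
irem      -> 0
istore 2  -> (empty)
bipush -2 -> -2
dup       -> -2 -2
istore 0  -> -2
bipush -2 -> -2 -2
bipush -4 -> -2 -2 -4
imul      -> -2 8
pop       -> -2
dup       -> -2 -2
imul      -> 4
bipush -4 -> 4 -4
bipush 0  -> 4 -4 0
iadd      -> 4 -4
swap      -> -4 4
ineg      -> -4 -4
swap      -> -4 -4
ineg      -> -4 4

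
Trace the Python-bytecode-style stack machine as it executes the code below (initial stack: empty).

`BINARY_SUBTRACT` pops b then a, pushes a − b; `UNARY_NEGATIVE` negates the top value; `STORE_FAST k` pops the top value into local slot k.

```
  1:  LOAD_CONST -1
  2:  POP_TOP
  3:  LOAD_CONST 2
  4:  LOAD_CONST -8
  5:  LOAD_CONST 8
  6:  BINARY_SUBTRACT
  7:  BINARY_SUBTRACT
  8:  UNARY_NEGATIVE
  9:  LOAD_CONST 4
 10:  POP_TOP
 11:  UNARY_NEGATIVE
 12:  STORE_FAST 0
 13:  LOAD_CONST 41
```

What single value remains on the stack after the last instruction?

41

LOAD_CONST -1   -> [-1]
POP_TOP         -> []
LOAD_CONST 2    -> [2]
LOAD_CONST -8   -> [2, -8]
LOAD_CONST 8    -> [2, -8, 8]
BINARY_SUBTRACT -> [2, -16]
BINARY_SUBTRACT -> [18]
UNARY_NEGATIVE  -> [-18]
LOAD_CONST 4    -> [-18, 4]
POP_TOP         -> [-18]
UNARY_NEGATIVE  -> [18]
STORE_FAST 0    -> []
LOAD_CONST 41   -> [41]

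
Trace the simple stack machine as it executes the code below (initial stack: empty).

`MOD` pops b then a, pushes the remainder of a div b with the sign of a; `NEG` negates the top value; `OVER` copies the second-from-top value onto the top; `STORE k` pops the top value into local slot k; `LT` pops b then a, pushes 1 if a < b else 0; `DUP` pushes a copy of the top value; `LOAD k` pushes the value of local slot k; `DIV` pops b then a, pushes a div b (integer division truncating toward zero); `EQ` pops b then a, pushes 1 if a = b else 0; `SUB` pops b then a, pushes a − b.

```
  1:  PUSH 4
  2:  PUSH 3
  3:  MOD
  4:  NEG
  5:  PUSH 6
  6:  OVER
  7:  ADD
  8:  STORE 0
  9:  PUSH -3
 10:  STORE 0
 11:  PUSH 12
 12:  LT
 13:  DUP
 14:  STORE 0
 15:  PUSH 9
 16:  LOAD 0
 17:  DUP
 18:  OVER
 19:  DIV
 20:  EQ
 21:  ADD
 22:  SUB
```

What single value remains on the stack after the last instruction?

PUSH 4  → 4
PUSH 3  → 4 3
MOD     → 1
NEG     → -1
PUSH 6  → -1 6
OVER    → -1 6 -1
ADD     → -1 5
STORE 0 → -1
PUSH -3 → -1 -3
STORE 0 → -1
PUSH 12 → -1 12
LT      → 1
DUP     → 1 1
STORE 0 → 1
PUSH 9  → 1 9
LOAD 0  → 1 9 1
DUP     → 1 9 1 1
OVER    → 1 9 1 1 1
DIV     → 1 9 1 1
EQ      → 1 9 1
ADD     → 1 10
SUB     → -9

-9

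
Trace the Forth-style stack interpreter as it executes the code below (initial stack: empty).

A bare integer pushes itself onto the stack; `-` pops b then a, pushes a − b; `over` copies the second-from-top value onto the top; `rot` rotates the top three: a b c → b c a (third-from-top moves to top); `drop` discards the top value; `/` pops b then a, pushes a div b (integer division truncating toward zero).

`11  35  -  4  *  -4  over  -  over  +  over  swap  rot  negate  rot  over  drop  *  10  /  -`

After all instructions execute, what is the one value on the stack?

917

11      [11]
35      [11, 35]
-       [-24]
4       [-24, 4]
*       [-96]
-4      [-96, -4]
over    [-96, -4, -96]
-       [-96, 92]
over    [-96, 92, -96]
+       [-96, -4]
over    [-96, -4, -96]
swap    [-96, -96, -4]
rot     [-96, -4, -96]
negate  [-96, -4, 96]
rot     [-4, 96, -96]
over    [-4, 96, -96, 96]
drop    [-4, 96, -96]
*       [-4, -9216]
10      [-4, -9216, 10]
/       [-4, -921]
-       [917]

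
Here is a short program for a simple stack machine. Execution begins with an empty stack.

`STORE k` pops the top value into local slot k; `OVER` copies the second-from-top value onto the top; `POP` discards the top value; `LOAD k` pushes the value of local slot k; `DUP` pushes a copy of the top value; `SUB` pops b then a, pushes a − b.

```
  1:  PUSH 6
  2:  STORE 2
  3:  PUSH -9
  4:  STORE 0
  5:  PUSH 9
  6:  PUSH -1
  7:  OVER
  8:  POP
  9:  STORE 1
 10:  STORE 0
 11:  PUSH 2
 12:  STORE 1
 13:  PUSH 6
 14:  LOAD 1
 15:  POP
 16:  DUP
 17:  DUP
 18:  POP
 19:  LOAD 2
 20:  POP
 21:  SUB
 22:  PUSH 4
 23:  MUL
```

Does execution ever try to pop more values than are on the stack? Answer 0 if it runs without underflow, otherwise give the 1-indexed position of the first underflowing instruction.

0

PUSH 6  : [6]
STORE 2 : []
PUSH -9 : [-9]
STORE 0 : []
PUSH 9  : [9]
PUSH -1 : [9, -1]
OVER    : [9, -1, 9]
POP     : [9, -1]
STORE 1 : [9]
STORE 0 : []
PUSH 2  : [2]
STORE 1 : []
PUSH 6  : [6]
LOAD 1  : [6, 2]
POP     : [6]
DUP     : [6, 6]
DUP     : [6, 6, 6]
POP     : [6, 6]
LOAD 2  : [6, 6, 6]
POP     : [6, 6]
SUB     : [0]
PUSH 4  : [0, 4]
MUL     : [0]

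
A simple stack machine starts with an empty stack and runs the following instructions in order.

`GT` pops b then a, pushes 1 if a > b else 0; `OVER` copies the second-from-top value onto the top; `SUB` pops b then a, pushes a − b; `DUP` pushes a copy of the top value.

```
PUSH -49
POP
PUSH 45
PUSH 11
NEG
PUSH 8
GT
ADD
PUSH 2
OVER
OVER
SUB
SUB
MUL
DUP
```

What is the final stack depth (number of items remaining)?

2

PUSH -49 → [-49]
POP      → []
PUSH 45  → [45]
PUSH 11  → [45, 11]
NEG      → [45, -11]
PUSH 8   → [45, -11, 8]
GT       → [45, 0]
ADD      → [45]
PUSH 2   → [45, 2]
OVER     → [45, 2, 45]
OVER     → [45, 2, 45, 2]
SUB      → [45, 2, 43]
SUB      → [45, -41]
MUL      → [-1845]
DUP      → [-1845, -1845]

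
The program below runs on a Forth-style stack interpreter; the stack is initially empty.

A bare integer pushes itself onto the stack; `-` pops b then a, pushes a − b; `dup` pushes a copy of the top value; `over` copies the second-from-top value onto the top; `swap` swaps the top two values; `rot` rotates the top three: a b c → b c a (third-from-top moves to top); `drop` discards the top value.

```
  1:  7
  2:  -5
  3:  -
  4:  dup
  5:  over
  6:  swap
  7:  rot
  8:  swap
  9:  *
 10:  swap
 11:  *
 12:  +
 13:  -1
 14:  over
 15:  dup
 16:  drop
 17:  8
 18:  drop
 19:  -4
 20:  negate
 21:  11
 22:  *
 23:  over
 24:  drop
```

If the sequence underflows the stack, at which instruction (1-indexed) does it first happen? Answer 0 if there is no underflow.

7     [7]
-5    [7, -5]
-     [12]
dup   [12, 12]
over  [12, 12, 12]
swap  [12, 12, 12]
rot   [12, 12, 12]
swap  [12, 12, 12]
*     [12, 144]
swap  [144, 12]
*     [1728]
+  — needs 2 operands, stack has 1 → underflow

12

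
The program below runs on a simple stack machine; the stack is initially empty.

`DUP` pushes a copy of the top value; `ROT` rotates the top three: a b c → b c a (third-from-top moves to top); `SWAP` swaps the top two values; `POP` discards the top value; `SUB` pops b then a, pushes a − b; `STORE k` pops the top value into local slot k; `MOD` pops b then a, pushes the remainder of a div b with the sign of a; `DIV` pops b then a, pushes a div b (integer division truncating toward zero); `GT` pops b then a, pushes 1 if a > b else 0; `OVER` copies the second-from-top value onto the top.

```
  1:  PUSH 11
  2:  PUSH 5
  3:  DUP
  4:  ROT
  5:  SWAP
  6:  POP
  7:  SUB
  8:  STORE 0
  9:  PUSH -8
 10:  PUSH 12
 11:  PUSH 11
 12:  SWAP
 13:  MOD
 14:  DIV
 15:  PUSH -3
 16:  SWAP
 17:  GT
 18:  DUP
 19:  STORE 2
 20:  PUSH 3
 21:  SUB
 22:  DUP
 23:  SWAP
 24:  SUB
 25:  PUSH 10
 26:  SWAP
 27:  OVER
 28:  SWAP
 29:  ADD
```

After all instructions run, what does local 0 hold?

PUSH 11 -> 11
PUSH 5  -> 11 5
DUP     -> 11 5 5
ROT     -> 5 5 11
SWAP    -> 5 11 5
POP     -> 5 11
SUB     -> -6
STORE 0 -> (empty)
PUSH -8 -> -8
PUSH 12 -> -8 12
PUSH 11 -> -8 12 11
SWAP    -> -8 11 12
MOD     -> -8 11
DIV     -> 0
PUSH -3 -> 0 -3
SWAP    -> -3 0
GT      -> 0
DUP     -> 0 0
STORE 2 -> 0
PUSH 3  -> 0 3
SUB     -> -3
DUP     -> -3 -3
SWAP    -> -3 -3
SUB     -> 0
PUSH 10 -> 0 10
SWAP    -> 10 0
OVER    -> 10 0 10
SWAP    -> 10 10 0
ADD     -> 10 10

-6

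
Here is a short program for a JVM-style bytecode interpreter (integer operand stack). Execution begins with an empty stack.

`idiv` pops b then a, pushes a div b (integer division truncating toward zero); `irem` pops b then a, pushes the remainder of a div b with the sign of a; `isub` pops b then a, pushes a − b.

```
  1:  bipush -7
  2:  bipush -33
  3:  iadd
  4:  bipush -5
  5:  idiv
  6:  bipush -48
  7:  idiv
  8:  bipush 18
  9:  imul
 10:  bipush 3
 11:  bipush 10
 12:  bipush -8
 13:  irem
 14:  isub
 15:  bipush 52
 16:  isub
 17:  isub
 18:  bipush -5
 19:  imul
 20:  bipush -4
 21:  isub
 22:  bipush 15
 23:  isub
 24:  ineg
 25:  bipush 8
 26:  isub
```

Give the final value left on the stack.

bipush -7  → [-7]
bipush -33 → [-7, -33]
iadd       → [-40]
bipush -5  → [-40, -5]
idiv       → [8]
bipush -48 → [8, -48]
idiv       → [0]
bipush 18  → [0, 18]
imul       → [0]
bipush 3   → [0, 3]
bipush 10  → [0, 3, 10]
bipush -8  → [0, 3, 10, -8]
irem       → [0, 3, 2]
isub       → [0, 1]
bipush 52  → [0, 1, 52]
isub       → [0, -51]
isub       → [51]
bipush -5  → [51, -5]
imul       → [-255]
bipush -4  → [-255, -4]
isub       → [-251]
bipush 15  → [-251, 15]
isub       → [-266]
ineg       → [266]
bipush 8   → [266, 8]
isub       → [258]

258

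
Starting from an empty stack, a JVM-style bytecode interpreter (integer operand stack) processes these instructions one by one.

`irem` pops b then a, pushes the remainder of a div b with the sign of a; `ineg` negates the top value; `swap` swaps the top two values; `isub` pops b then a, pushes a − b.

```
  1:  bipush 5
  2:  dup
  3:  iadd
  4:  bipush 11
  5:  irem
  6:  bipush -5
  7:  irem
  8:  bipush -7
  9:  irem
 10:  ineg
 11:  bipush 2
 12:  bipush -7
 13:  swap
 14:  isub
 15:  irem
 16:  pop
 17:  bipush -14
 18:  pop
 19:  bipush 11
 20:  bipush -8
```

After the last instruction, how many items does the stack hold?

2

bipush 5    5
dup         5 5
iadd        10
bipush 11   10 11
irem        10
bipush -5   10 -5
irem        0
bipush -7   0 -7
irem        0
ineg        0
bipush 2    0 2
bipush -7   0 2 -7
swap        0 -7 2
isub        0 -9
irem        0
pop         (empty)
bipush -14  -14
pop         (empty)
bipush 11   11
bipush -8   11 -8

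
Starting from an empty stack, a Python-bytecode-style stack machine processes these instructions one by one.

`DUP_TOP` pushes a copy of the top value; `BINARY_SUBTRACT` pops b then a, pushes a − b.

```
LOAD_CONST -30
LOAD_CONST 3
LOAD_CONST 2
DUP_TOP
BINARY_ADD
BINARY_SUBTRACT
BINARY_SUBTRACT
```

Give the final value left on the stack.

LOAD_CONST -30  → [-30]
LOAD_CONST 3    → [-30, 3]
LOAD_CONST 2    → [-30, 3, 2]
DUP_TOP         → [-30, 3, 2, 2]
BINARY_ADD      → [-30, 3, 4]
BINARY_SUBTRACT → [-30, -1]
BINARY_SUBTRACT → [-29]

-29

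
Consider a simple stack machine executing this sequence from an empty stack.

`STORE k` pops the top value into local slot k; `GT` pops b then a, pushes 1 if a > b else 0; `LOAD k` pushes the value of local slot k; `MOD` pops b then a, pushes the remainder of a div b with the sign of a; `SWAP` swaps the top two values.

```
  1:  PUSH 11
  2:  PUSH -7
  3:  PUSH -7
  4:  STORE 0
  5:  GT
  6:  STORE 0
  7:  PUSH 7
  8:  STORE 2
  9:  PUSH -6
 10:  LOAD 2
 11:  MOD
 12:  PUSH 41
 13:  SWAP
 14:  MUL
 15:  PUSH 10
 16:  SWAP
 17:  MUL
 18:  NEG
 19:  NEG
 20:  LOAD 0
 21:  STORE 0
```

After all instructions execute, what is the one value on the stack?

-2460

PUSH 11 : [11]
PUSH -7 : [11, -7]
PUSH -7 : [11, -7, -7]
STORE 0 : [11, -7]
GT      : [1]
STORE 0 : []
PUSH 7  : [7]
STORE 2 : []
PUSH -6 : [-6]
LOAD 2  : [-6, 7]
MOD     : [-6]
PUSH 41 : [-6, 41]
SWAP    : [41, -6]
MUL     : [-246]
PUSH 10 : [-246, 10]
SWAP    : [10, -246]
MUL     : [-2460]
NEG     : [2460]
NEG     : [-2460]
LOAD 0  : [-2460, 1]
STORE 0 : [-2460]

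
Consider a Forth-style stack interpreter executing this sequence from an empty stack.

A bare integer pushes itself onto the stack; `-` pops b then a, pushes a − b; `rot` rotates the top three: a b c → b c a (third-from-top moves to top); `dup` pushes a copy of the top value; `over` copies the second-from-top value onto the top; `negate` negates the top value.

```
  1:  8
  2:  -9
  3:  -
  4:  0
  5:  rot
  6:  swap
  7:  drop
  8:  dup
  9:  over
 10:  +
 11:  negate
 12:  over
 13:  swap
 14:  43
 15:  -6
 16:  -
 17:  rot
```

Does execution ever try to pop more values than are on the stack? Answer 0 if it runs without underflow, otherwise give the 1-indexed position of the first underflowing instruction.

8   8
-9  8 -9
-   17
0   17 0
rot  — needs 3 operands, stack has 2 → underflow

5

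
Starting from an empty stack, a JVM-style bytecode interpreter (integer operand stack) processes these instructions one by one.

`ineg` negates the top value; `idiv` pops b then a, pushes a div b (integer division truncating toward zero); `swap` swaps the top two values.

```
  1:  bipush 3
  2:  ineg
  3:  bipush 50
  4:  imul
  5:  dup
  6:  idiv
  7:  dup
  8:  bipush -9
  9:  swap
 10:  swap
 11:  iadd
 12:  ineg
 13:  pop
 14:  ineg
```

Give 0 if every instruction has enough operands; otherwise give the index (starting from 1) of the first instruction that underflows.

bipush 3  → [3]
ineg      → [-3]
bipush 50 → [-3, 50]
imul      → [-150]
dup       → [-150, -150]
idiv      → [1]
dup       → [1, 1]
bipush -9 → [1, 1, -9]
swap      → [1, -9, 1]
swap      → [1, 1, -9]
iadd      → [1, -8]
ineg      → [1, 8]
pop       → [1]
ineg      → [-1]

0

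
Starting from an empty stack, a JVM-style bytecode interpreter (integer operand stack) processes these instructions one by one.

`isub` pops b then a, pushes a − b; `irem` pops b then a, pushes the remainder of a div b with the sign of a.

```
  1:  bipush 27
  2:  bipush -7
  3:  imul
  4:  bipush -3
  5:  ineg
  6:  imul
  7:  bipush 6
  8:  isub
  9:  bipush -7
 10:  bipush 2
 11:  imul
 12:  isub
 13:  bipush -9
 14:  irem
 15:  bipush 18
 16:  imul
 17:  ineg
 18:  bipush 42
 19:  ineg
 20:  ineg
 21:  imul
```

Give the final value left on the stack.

756

bipush 27  27
bipush -7  27 -7
imul       -189
bipush -3  -189 -3
ineg       -189 3
imul       -567
bipush 6   -567 6
isub       -573
bipush -7  -573 -7
bipush 2   -573 -7 2
imul       -573 -14
isub       -559
bipush -9  -559 -9
irem       -1
bipush 18  -1 18
imul       -18
ineg       18
bipush 42  18 42
ineg       18 -42
ineg       18 42
imul       756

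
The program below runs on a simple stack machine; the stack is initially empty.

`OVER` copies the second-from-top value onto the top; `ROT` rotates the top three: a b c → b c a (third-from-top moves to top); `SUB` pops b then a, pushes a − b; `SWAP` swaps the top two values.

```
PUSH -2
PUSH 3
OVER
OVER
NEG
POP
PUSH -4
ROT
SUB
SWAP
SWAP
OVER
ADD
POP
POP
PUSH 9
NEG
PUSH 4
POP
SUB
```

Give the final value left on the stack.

PUSH -2 : -2
PUSH 3  : -2 3
OVER    : -2 3 -2
OVER    : -2 3 -2 3
NEG     : -2 3 -2 -3
POP     : -2 3 -2
PUSH -4 : -2 3 -2 -4
ROT     : -2 -2 -4 3
SUB     : -2 -2 -7
SWAP    : -2 -7 -2
SWAP    : -2 -2 -7
OVER    : -2 -2 -7 -2
ADD     : -2 -2 -9
POP     : -2 -2
POP     : -2
PUSH 9  : -2 9
NEG     : -2 -9
PUSH 4  : -2 -9 4
POP     : -2 -9
SUB     : 7

7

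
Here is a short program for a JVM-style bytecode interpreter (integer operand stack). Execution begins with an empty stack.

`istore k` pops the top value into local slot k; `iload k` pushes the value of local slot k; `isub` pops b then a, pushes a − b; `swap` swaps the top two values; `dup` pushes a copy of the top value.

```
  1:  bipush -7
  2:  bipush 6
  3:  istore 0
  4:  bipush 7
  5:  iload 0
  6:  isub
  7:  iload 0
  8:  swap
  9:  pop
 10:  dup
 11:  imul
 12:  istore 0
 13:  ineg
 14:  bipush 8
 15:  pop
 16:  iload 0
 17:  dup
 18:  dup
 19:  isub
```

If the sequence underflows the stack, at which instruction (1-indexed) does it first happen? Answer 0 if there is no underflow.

bipush -7 -> [-7]
bipush 6  -> [-7, 6]
istore 0  -> [-7]
bipush 7  -> [-7, 7]
iload 0   -> [-7, 7, 6]
isub      -> [-7, 1]
iload 0   -> [-7, 1, 6]
swap      -> [-7, 6, 1]
pop       -> [-7, 6]
dup       -> [-7, 6, 6]
imul      -> [-7, 36]
istore 0  -> [-7]
ineg      -> [7]
bipush 8  -> [7, 8]
pop       -> [7]
iload 0   -> [7, 36]
dup       -> [7, 36, 36]
dup       -> [7, 36, 36, 36]
isub      -> [7, 36, 0]

0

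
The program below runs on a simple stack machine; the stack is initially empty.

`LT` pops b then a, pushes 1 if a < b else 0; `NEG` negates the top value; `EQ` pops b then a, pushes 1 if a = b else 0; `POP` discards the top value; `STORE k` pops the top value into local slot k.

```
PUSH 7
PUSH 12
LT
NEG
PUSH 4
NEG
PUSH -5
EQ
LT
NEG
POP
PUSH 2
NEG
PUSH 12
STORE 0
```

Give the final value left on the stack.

-2

PUSH 7   7
PUSH 12  7 12
LT       1
NEG      -1
PUSH 4   -1 4
NEG      -1 -4
PUSH -5  -1 -4 -5
EQ       -1 0
LT       1
NEG      -1
POP      (empty)
PUSH 2   2
NEG      -2
PUSH 12  -2 12
STORE 0  -2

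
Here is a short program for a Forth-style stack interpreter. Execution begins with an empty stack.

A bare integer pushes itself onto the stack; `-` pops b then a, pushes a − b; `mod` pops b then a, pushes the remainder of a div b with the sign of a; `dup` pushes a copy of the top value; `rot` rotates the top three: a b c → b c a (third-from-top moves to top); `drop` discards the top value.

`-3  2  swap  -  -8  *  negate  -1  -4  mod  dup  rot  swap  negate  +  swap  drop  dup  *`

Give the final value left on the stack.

1681

-3      -3
2       -3 2
swap    2 -3
-       5
-8      5 -8
*       -40
negate  40
-1      40 -1
-4      40 -1 -4
mod     40 -1
dup     40 -1 -1
rot     -1 -1 40
swap    -1 40 -1
negate  -1 40 1
+       -1 41
swap    41 -1
drop    41
dup     41 41
*       1681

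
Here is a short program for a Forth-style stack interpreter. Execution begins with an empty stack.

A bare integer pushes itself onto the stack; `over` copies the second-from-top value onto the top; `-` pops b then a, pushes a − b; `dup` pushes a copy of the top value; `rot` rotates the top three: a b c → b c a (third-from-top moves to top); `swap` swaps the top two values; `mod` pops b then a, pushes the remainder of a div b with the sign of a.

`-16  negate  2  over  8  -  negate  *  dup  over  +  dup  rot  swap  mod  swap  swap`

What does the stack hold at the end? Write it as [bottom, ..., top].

[16, -32, -16]

-16    → [-16]
negate → [16]
2      → [16, 2]
over   → [16, 2, 16]
8      → [16, 2, 16, 8]
-      → [16, 2, 8]
negate → [16, 2, -8]
*      → [16, -16]
dup    → [16, -16, -16]
over   → [16, -16, -16, -16]
+      → [16, -16, -32]
dup    → [16, -16, -32, -32]
rot    → [16, -32, -32, -16]
swap   → [16, -32, -16, -32]
mod    → [16, -32, -16]
swap   → [16, -16, -32]
swap   → [16, -32, -16]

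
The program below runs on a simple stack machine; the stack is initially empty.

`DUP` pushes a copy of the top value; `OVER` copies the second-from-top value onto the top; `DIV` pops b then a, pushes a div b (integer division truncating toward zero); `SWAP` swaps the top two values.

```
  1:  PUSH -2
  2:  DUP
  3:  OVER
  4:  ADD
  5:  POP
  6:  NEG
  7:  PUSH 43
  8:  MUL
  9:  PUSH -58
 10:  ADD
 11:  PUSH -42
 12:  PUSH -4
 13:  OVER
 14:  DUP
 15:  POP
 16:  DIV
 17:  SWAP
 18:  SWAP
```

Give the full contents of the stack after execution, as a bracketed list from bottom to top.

PUSH -2  -> [-2]
DUP      -> [-2, -2]
OVER     -> [-2, -2, -2]
ADD      -> [-2, -4]
POP      -> [-2]
NEG      -> [2]
PUSH 43  -> [2, 43]
MUL      -> [86]
PUSH -58 -> [86, -58]
ADD      -> [28]
PUSH -42 -> [28, -42]
PUSH -4  -> [28, -42, -4]
OVER     -> [28, -42, -4, -42]
DUP      -> [28, -42, -4, -42, -42]
POP      -> [28, -42, -4, -42]
DIV      -> [28, -42, 0]
SWAP     -> [28, 0, -42]
SWAP     -> [28, -42, 0]

[28, -42, 0]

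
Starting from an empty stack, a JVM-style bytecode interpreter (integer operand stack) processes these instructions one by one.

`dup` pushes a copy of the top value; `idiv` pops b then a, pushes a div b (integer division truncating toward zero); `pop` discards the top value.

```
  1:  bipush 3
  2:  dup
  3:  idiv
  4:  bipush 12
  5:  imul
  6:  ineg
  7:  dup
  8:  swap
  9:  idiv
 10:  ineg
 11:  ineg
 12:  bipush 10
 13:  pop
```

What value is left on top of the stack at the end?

1

bipush 3  → 3
dup       → 3 3
idiv      → 1
bipush 12 → 1 12
imul      → 12
ineg      → -12
dup       → -12 -12
swap      → -12 -12
idiv      → 1
ineg      → -1
ineg      → 1
bipush 10 → 1 10
pop       → 1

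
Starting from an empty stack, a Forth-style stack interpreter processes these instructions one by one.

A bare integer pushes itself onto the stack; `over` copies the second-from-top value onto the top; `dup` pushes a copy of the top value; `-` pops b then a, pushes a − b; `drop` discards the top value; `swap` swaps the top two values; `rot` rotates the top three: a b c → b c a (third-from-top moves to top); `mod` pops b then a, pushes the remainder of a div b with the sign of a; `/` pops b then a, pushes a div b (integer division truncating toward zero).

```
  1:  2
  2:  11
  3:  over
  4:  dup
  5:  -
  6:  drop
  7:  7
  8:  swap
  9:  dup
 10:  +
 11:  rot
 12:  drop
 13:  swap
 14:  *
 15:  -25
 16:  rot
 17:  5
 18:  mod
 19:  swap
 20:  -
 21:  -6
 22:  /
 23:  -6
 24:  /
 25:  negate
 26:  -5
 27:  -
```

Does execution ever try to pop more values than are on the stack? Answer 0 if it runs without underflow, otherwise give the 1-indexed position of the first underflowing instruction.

16

2    : [2]
11   : [2, 11]
over : [2, 11, 2]
dup  : [2, 11, 2, 2]
-    : [2, 11, 0]
drop : [2, 11]
7    : [2, 11, 7]
swap : [2, 7, 11]
dup  : [2, 7, 11, 11]
+    : [2, 7, 22]
rot  : [7, 22, 2]
drop : [7, 22]
swap : [22, 7]
*    : [154]
-25  : [154, -25]
rot  — needs 3 operands, stack has 2 → underflow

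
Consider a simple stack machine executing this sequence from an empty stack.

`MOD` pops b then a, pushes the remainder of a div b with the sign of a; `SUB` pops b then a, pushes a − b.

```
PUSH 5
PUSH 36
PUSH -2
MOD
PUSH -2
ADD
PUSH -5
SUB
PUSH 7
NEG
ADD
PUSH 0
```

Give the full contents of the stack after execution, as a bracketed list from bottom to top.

PUSH 5  : [5]
PUSH 36 : [5, 36]
PUSH -2 : [5, 36, -2]
MOD     : [5, 0]
PUSH -2 : [5, 0, -2]
ADD     : [5, -2]
PUSH -5 : [5, -2, -5]
SUB     : [5, 3]
PUSH 7  : [5, 3, 7]
NEG     : [5, 3, -7]
ADD     : [5, -4]
PUSH 0  : [5, -4, 0]

[5, -4, 0]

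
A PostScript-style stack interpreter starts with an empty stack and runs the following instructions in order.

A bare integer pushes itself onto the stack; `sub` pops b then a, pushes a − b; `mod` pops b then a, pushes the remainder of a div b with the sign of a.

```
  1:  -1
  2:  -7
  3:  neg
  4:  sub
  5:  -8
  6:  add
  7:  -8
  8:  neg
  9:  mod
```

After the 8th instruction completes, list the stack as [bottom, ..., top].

[-16, 8]

-1   -1
-7   -1 -7
neg  -1 7
sub  -8
-8   -8 -8
add  -16
-8   -16 -8
neg  -16 8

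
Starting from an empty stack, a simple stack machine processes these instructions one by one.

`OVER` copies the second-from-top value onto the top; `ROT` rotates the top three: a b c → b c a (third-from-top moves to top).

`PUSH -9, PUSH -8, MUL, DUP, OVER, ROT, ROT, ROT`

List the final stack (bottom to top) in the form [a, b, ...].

PUSH -9 -> -9
PUSH -8 -> -9 -8
MUL     -> 72
DUP     -> 72 72
OVER    -> 72 72 72
ROT     -> 72 72 72
ROT     -> 72 72 72
ROT     -> 72 72 72

[72, 72, 72]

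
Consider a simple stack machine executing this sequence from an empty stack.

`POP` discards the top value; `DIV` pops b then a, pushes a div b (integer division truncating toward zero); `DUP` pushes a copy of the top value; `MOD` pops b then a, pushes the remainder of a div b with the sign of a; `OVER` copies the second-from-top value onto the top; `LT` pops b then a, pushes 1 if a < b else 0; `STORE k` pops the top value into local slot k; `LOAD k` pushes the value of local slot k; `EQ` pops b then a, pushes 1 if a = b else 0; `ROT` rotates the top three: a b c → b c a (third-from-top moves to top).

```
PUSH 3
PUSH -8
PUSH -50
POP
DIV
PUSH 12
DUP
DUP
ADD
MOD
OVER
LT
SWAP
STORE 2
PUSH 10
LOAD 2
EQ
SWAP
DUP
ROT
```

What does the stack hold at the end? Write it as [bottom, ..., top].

[0, 0, 0]

PUSH 3   → [3]
PUSH -8  → [3, -8]
PUSH -50 → [3, -8, -50]
POP      → [3, -8]
DIV      → [0]
PUSH 12  → [0, 12]
DUP      → [0, 12, 12]
DUP      → [0, 12, 12, 12]
ADD      → [0, 12, 24]
MOD      → [0, 12]
OVER     → [0, 12, 0]
LT       → [0, 0]
SWAP     → [0, 0]
STORE 2  → [0]
PUSH 10  → [0, 10]
LOAD 2   → [0, 10, 0]
EQ       → [0, 0]
SWAP     → [0, 0]
DUP      → [0, 0, 0]
ROT      → [0, 0, 0]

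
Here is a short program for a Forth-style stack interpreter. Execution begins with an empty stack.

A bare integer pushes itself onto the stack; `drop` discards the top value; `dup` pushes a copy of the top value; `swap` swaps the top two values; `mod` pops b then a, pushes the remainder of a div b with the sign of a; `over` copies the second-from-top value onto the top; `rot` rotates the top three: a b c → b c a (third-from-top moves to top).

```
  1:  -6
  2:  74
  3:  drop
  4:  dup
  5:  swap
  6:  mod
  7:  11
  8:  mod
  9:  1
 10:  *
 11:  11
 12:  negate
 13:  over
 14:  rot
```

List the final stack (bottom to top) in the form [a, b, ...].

[-11, 0, 0]

-6     → -6
74     → -6 74
drop   → -6
dup    → -6 -6
swap   → -6 -6
mod    → 0
11     → 0 11
mod    → 0
1      → 0 1
*      → 0
11     → 0 11
negate → 0 -11
over   → 0 -11 0
rot    → -11 0 0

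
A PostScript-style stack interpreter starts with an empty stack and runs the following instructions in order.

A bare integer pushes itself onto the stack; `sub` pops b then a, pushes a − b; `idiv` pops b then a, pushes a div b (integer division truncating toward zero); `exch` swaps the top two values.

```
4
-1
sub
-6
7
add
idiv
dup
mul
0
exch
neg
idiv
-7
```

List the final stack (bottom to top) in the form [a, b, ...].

[0, -7]

4     4
-1    4 -1
sub   5
-6    5 -6
7     5 -6 7
add   5 1
idiv  5
dup   5 5
mul   25
0     25 0
exch  0 25
neg   0 -25
idiv  0
-7    0 -7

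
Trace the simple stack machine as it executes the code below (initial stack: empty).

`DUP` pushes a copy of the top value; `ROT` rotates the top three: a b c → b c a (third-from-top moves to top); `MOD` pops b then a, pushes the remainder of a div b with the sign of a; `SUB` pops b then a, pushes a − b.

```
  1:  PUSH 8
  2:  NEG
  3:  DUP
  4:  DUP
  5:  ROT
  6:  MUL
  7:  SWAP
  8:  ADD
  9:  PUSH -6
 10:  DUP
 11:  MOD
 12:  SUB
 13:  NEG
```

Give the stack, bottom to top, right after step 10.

[56, -6, -6]

PUSH 8  : [8]
NEG     : [-8]
DUP     : [-8, -8]
DUP     : [-8, -8, -8]
ROT     : [-8, -8, -8]
MUL     : [-8, 64]
SWAP    : [64, -8]
ADD     : [56]
PUSH -6 : [56, -6]
DUP     : [56, -6, -6]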